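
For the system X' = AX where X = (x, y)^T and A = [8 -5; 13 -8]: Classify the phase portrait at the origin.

center

A = [[8,-5],[13,-8]]; det(A-λI) = λ^2 + 1.
λ = 0 ± i: zero real part.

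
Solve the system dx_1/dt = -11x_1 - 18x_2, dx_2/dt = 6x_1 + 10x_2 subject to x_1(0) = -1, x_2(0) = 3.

Coefficient matrix A = [[-11, -18], [6, 10]].
Characteristic polynomial det(A - λI) = λ^2 + λ - 2 = 0.
Eigenvalues λ = 1, -2.
For λ=1: (A-λI) row 1 is [-12, -18], so an eigenvector is (-3, 2).
For λ=-2: (A-λI) row 1 is [-9, -18], so an eigenvector is (2, -1).
General solution: K_1e^(t)(-3,2) + K_2e^(-2t)(2,-1).
Applying x_1(0)=-1, x_2(0)=3 gives K_1=5, K_2=7.

x_1(t) = -15e^(t) + 14e^(-2t), x_2(t) = 10e^(t) - 7e^(-2t)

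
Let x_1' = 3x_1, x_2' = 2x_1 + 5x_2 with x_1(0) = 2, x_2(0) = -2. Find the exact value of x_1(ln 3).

54

A = [[3,0],[2,5]]; eigenvalues λ = 5, 3.
Eigenvectors: (0,-1) for λ=5, (1,-1) for λ=3.
From the initial condition, c_1 = 0, c_2 = 2.
x_1(ln 3) = (0)(3^5)(0) + (2)(3^3)(1) = 54.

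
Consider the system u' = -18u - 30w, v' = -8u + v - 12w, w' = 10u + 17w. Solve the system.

Coefficient matrix A = [[-18, 0, -30], [-8, 1, -12], [10, 0, 17]].
det(A - λI) = 0 gives eigenvalues λ = 1, 2, -3.
For λ=1: eigenvector (0,1,0).
For λ=2: eigenvector (-3,0,2).
For λ=-3: eigenvector (-2,-1,1).
General solution: c_1e^(t)(0,1,0) + c_2e^(2t)(-3,0,2) + c_3e^(-3t)(-2,-1,1).

u(t) = -3c_2e^(2t) - 2c_3e^(-3t), v(t) = c_1e^(t) - c_3e^(-3t), w(t) = 2c_2e^(2t) + c_3e^(-3t)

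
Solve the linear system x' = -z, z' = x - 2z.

Coefficient matrix A = [[0, -1], [1, -2]].
Characteristic polynomial det(A - λI) = λ^2 + 2λ + 1 = 0.
Single eigenvalue λ = -1 with algebraic multiplicity 2.
Eigenvector v = (1,1); generalized eigenvector w with (A-λI)w=v is (3,2).
General solution: e^(-t)[c_1·v + c_2·(t·v + w)].

x(t) = c_1e^(-t) + c_2te^(-t) + 3c_2e^(-t), z(t) = c_1e^(-t) + c_2te^(-t) + 2c_2e^(-t)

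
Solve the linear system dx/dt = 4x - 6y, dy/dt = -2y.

Coefficient matrix A = [[4, -6], [0, -2]].
Characteristic polynomial det(A - λI) = λ^2 - 2λ - 8 = 0.
Eigenvalues λ = -2, 4.
For λ=-2: (A-λI) row 1 is [6, -6], so an eigenvector is (1, 1).
For λ=4: (A-λI) row 1 is [0, -6], so an eigenvector is (-1, 0).
General solution: K_1e^(-2t)(1,1) + K_2e^(4t)(-1,0).

x(t) = K_1e^(-2t) - K_2e^(4t), y(t) = K_1e^(-2t)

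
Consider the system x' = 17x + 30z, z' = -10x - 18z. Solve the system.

Coefficient matrix A = [[17, 30], [-10, -18]].
Characteristic polynomial det(A - λI) = λ^2 + λ - 6 = 0.
Eigenvalues λ = 2, -3.
For λ=2: (A-λI) row 1 is [15, 30], so an eigenvector is (2, -1).
For λ=-3: (A-λI) row 1 is [20, 30], so an eigenvector is (-3, 2).
General solution: C_1e^(2t)(2,-1) + C_2e^(-3t)(-3,2).

x(t) = 2C_1e^(2t) - 3C_2e^(-3t), z(t) = -C_1e^(2t) + 2C_2e^(-3t)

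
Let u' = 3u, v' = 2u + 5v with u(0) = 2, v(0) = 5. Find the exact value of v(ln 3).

A = [[3,0],[2,5]]; eigenvalues λ = 3, 5.
Eigenvectors: (1,-1) for λ=3, (0,-1) for λ=5.
From the initial condition, c_1 = 2, c_2 = -7.
v(ln 3) = (2)(3^3)(-1) + (-7)(3^5)(-1) = 1647.

1647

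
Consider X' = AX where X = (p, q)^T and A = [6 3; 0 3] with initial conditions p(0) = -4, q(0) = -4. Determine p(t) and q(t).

p(t) = -8e^(6t) + 4e^(3t), q(t) = -4e^(3t)

Coefficient matrix A = [[6, 3], [0, 3]].
Characteristic polynomial det(A - λI) = λ^2 - 9λ + 18 = 0.
Eigenvalues λ = 6, 3.
For λ=6: (A-λI) row 1 is [0, 3], so an eigenvector is (-1, 0).
For λ=3: (A-λI) row 1 is [3, 3], so an eigenvector is (-1, 1).
General solution: K_1e^(6t)(-1,0) + K_2e^(3t)(-1,1).
Applying p(0)=-4, q(0)=-4 gives K_1=8, K_2=-4.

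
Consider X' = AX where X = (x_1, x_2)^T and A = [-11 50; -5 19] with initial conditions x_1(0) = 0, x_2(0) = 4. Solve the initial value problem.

Coefficient matrix A = [[-11, 50], [-5, 19]].
Characteristic polynomial det(A - λI) = λ^2 - 8λ + 41 = 0.
Eigenvalues λ = 4 ± 5i (complex conjugate pair).
For λ=4+5i: an eigenvector is (3,1) - i(1,0) = (3 - i, 1).
A real fundamental pair from Re and Im of e^((4+5i)t)v: X_1 = e^(4t)(cos(5t)·(3,1) + sin(5t)·(1,0)), X_2 = e^(4t)(sin(5t)·(3,1) - cos(5t)·(1,0)).
General solution: C_1X_1 + C_2X_2.
Applying x_1(0)=0, x_2(0)=4 gives C_1=4, C_2=12.

x_1(t) = 40e^(4t)sin(5t), x_2(t) = 12e^(4t)sin(5t) + 4e^(4t)cos(5t)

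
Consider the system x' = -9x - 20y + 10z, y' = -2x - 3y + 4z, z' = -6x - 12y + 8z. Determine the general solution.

x(t) = 5c_1e^(-t) + 2c_2e^(t) + 2c_3e^(-4t), y(t) = -c_1e^(-t) - c_2e^(t), z(t) = 2c_1e^(-t) + c_3e^(-4t)

Coefficient matrix A = [[-9, -20, 10], [-2, -3, 4], [-6, -12, 8]].
det(A - λI) = 0 gives eigenvalues λ = -1, 1, -4.
For λ=-1: eigenvector (5,-1,2).
For λ=1: eigenvector (2,-1,0).
For λ=-4: eigenvector (2,0,1).
General solution: c_1e^(-t)(5,-1,2) + c_2e^(t)(2,-1,0) + c_3e^(-4t)(2,0,1).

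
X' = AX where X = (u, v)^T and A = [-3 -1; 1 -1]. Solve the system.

Coefficient matrix A = [[-3, -1], [1, -1]].
Characteristic polynomial det(A - λI) = λ^2 + 4λ + 4 = 0.
Single eigenvalue λ = -2 with algebraic multiplicity 2.
Eigenvector v = (1,-1); generalized eigenvector w with (A-λI)w=v is (-3,2).
General solution: e^(-2t)[c_1·v + c_2·(t·v + w)].

u(t) = c_1e^(-2t) + c_2te^(-2t) - 3c_2e^(-2t), v(t) = -c_1e^(-2t) - c_2te^(-2t) + 2c_2e^(-2t)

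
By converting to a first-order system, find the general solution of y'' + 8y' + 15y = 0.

y(t) = C_1e^(-5t) + C_2e^(-3t)

Let x_1 = y, x_2 = y'. Then x_1' = x_2 and x_2' = -15x_1 - 8x_2.
A = [[0,1],[-15,-8]]; det(A-λI) = λ^2 + 8λ + 15.
Eigenvalues λ = -5, -3 with eigenvectors (1,-5), (1,-3).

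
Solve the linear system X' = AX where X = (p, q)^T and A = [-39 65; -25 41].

Coefficient matrix A = [[-39, 65], [-25, 41]].
Characteristic polynomial det(A - λI) = λ^2 - 2λ + 26 = 0.
Eigenvalues λ = 1 ± 5i (complex conjugate pair).
For λ=1+5i: an eigenvector is (-3,-2) - i(-2,-1) = (-3 + 2i, -2 + i).
A real fundamental pair from Re and Im of e^((1+5i)t)v: X_1 = e^(t)(cos(5t)·(-3,-2) + sin(5t)·(-2,-1)), X_2 = e^(t)(sin(5t)·(-3,-2) - cos(5t)·(-2,-1)).
General solution: c_1X_1 + c_2X_2.

p(t) = -2c_1e^(t)sin(5t) - 3c_1e^(t)cos(5t) - 3c_2e^(t)sin(5t) + 2c_2e^(t)cos(5t), q(t) = -c_1e^(t)sin(5t) - 2c_1e^(t)cos(5t) - 2c_2e^(t)sin(5t) + c_2e^(t)cos(5t)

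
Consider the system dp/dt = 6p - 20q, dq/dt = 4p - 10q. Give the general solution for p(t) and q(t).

p(t) = 2C_1e^(-2t)sin(4t) + C_1e^(-2t)cos(4t) + C_2e^(-2t)sin(4t) - 2C_2e^(-2t)cos(4t), q(t) = C_1e^(-2t)sin(4t) - C_2e^(-2t)cos(4t)

Coefficient matrix A = [[6, -20], [4, -10]].
Characteristic polynomial det(A - λI) = λ^2 + 4λ + 20 = 0.
Eigenvalues λ = -2 ± 4i (complex conjugate pair).
For λ=-2+4i: an eigenvector is (1,0) - i(2,1) = (1 - 2i, 0 - i).
A real fundamental pair from Re and Im of e^((-2+4i)t)v: X_1 = e^(-2t)(cos(4t)·(1,0) + sin(4t)·(2,1)), X_2 = e^(-2t)(sin(4t)·(1,0) - cos(4t)·(2,1)).
General solution: C_1X_1 + C_2X_2.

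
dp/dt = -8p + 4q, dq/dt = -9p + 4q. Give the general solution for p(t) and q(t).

Coefficient matrix A = [[-8, 4], [-9, 4]].
Characteristic polynomial det(A - λI) = λ^2 + 4λ + 4 = 0.
Single eigenvalue λ = -2 with algebraic multiplicity 2.
Eigenvector v = (2,3); generalized eigenvector w with (A-λI)w=v is (1,2).
General solution: e^(-2t)[K_1·v + K_2·(t·v + w)].

p(t) = 2K_1e^(-2t) + 2K_2te^(-2t) + K_2e^(-2t), q(t) = 3K_1e^(-2t) + 3K_2te^(-2t) + 2K_2e^(-2t)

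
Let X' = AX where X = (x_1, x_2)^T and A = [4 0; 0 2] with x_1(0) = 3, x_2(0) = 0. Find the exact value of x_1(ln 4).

A = [[4,0],[0,2]]; eigenvalues λ = 2, 4.
Eigenvectors: (0,1) for λ=2, (-1,0) for λ=4.
From the initial condition, c_1 = 0, c_2 = -3.
x_1(ln 4) = (0)(4^2)(0) + (-3)(4^4)(-1) = 768.

768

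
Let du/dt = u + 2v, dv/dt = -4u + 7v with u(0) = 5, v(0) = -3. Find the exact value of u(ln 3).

-1593

A = [[1,2],[-4,7]]; eigenvalues λ = 3, 5.
Eigenvectors: (1,1) for λ=3, (1,2) for λ=5.
From the initial condition, c_1 = 13, c_2 = -8.
u(ln 3) = (13)(3^3)(1) + (-8)(3^5)(1) = -1593.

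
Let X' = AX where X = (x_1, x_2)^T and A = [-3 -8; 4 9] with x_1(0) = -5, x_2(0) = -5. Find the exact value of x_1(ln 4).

A = [[-3,-8],[4,9]]; eigenvalues λ = 1, 5.
Eigenvectors: (2,-1) for λ=1, (-1,1) for λ=5.
From the initial condition, c_1 = -10, c_2 = -15.
x_1(ln 4) = (-10)(4^1)(2) + (-15)(4^5)(-1) = 15280.

15280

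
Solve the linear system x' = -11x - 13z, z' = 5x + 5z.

Coefficient matrix A = [[-11, -13], [5, 5]].
Characteristic polynomial det(A - λI) = λ^2 + 6λ + 10 = 0.
Eigenvalues λ = -3 ± i (complex conjugate pair).
For λ=-3+i: an eigenvector is (-3,2) - i(-2,1) = (-3 + 2i, 2 - i).
A real fundamental pair from Re and Im of e^((-3+i)t)v: X_1 = e^(-3t)(cos(t)·(-3,2) + sin(t)·(-2,1)), X_2 = e^(-3t)(sin(t)·(-3,2) - cos(t)·(-2,1)).
General solution: c_1X_1 + c_2X_2.

x(t) = -2c_1e^(-3t)sin(t) - 3c_1e^(-3t)cos(t) - 3c_2e^(-3t)sin(t) + 2c_2e^(-3t)cos(t), z(t) = c_1e^(-3t)sin(t) + 2c_1e^(-3t)cos(t) + 2c_2e^(-3t)sin(t) - c_2e^(-3t)cos(t)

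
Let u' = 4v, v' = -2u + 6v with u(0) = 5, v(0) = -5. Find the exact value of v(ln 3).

-1125

A = [[0,4],[-2,6]]; eigenvalues λ = 2, 4.
Eigenvectors: (-2,-1) for λ=2, (-1,-1) for λ=4.
From the initial condition, c_1 = -10, c_2 = 15.
v(ln 3) = (-10)(3^2)(-1) + (15)(3^4)(-1) = -1125.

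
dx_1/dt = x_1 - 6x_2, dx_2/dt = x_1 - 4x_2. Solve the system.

x_1(t) = -2C_1e^(-2t) - 3C_2e^(-t), x_2(t) = -C_1e^(-2t) - C_2e^(-t)

Coefficient matrix A = [[1, -6], [1, -4]].
Characteristic polynomial det(A - λI) = λ^2 + 3λ + 2 = 0.
Eigenvalues λ = -2, -1.
For λ=-2: (A-λI) row 1 is [3, -6], so an eigenvector is (-2, -1).
For λ=-1: (A-λI) row 1 is [2, -6], so an eigenvector is (-3, -1).
General solution: C_1e^(-2t)(-2,-1) + C_2e^(-t)(-3,-1).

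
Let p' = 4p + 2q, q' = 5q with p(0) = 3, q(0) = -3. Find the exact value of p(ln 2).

A = [[4,2],[0,5]]; eigenvalues λ = 4, 5.
Eigenvectors: (1,0) for λ=4, (2,1) for λ=5.
From the initial condition, c_1 = 9, c_2 = -3.
p(ln 2) = (9)(2^4)(1) + (-3)(2^5)(2) = -48.

-48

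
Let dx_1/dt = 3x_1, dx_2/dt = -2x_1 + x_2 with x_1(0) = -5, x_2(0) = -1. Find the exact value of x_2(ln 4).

A = [[3,0],[-2,1]]; eigenvalues λ = 1, 3.
Eigenvectors: (0,-1) for λ=1, (-1,1) for λ=3.
From the initial condition, c_1 = 6, c_2 = 5.
x_2(ln 4) = (6)(4^1)(-1) + (5)(4^3)(1) = 296.

296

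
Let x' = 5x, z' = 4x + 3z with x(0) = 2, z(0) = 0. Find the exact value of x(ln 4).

A = [[5,0],[4,3]]; eigenvalues λ = 5, 3.
Eigenvectors: (-1,-2) for λ=5, (0,-1) for λ=3.
From the initial condition, c_1 = -2, c_2 = 4.
x(ln 4) = (-2)(4^5)(-1) + (4)(4^3)(0) = 2048.

2048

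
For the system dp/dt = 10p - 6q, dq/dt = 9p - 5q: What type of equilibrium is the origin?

unstable node

A = [[10,-6],[9,-5]]; det(A-λI) = λ^2 - 5λ + 4.
λ = 4, 1: both positive.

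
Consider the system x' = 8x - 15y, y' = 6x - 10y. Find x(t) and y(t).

x(t) = -c_1e^(-t)sin(3t) - 2c_1e^(-t)cos(3t) - 2c_2e^(-t)sin(3t) + c_2e^(-t)cos(3t), y(t) = -c_1e^(-t)sin(3t) - c_1e^(-t)cos(3t) - c_2e^(-t)sin(3t) + c_2e^(-t)cos(3t)

Coefficient matrix A = [[8, -15], [6, -10]].
Characteristic polynomial det(A - λI) = λ^2 + 2λ + 10 = 0.
Eigenvalues λ = -1 ± 3i (complex conjugate pair).
For λ=-1+3i: an eigenvector is (-2,-1) - i(-1,-1) = (-2 + i, -1 + i).
A real fundamental pair from Re and Im of e^((-1+3i)t)v: X_1 = e^(-t)(cos(3t)·(-2,-1) + sin(3t)·(-1,-1)), X_2 = e^(-t)(sin(3t)·(-2,-1) - cos(3t)·(-1,-1)).
General solution: c_1X_1 + c_2X_2.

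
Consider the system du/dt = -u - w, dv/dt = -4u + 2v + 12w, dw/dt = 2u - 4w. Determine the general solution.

u(t) = -C_1e^(-3t) + C_3e^(-2t), v(t) = 4C_1e^(-3t) + C_2e^(2t) - 2C_3e^(-2t), w(t) = -2C_1e^(-3t) + C_3e^(-2t)

Coefficient matrix A = [[-1, 0, -1], [-4, 2, 12], [2, 0, -4]].
det(A - λI) = 0 gives eigenvalues λ = -3, 2, -2.
For λ=-3: eigenvector (-1,4,-2).
For λ=2: eigenvector (0,1,0).
For λ=-2: eigenvector (1,-2,1).
General solution: C_1e^(-3t)(-1,4,-2) + C_2e^(2t)(0,1,0) + C_3e^(-2t)(1,-2,1).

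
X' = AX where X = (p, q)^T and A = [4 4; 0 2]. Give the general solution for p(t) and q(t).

p(t) = -2K_1e^(2t) - K_2e^(4t), q(t) = K_1e^(2t)

Coefficient matrix A = [[4, 4], [0, 2]].
Characteristic polynomial det(A - λI) = λ^2 - 6λ + 8 = 0.
Eigenvalues λ = 2, 4.
For λ=2: (A-λI) row 1 is [2, 4], so an eigenvector is (-2, 1).
For λ=4: (A-λI) row 1 is [0, 4], so an eigenvector is (-1, 0).
General solution: K_1e^(2t)(-2,1) + K_2e^(4t)(-1,0).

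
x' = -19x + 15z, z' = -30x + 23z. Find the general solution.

x(t) = -K_1e^(2t)sin(3t) - 2K_1e^(2t)cos(3t) - 2K_2e^(2t)sin(3t) + K_2e^(2t)cos(3t), z(t) = -K_1e^(2t)sin(3t) - 3K_1e^(2t)cos(3t) - 3K_2e^(2t)sin(3t) + K_2e^(2t)cos(3t)

Coefficient matrix A = [[-19, 15], [-30, 23]].
Characteristic polynomial det(A - λI) = λ^2 - 4λ + 13 = 0.
Eigenvalues λ = 2 ± 3i (complex conjugate pair).
For λ=2+3i: an eigenvector is (-2,-3) - i(-1,-1) = (-2 + i, -3 + i).
A real fundamental pair from Re and Im of e^((2+3i)t)v: X_1 = e^(2t)(cos(3t)·(-2,-3) + sin(3t)·(-1,-1)), X_2 = e^(2t)(sin(3t)·(-2,-3) - cos(3t)·(-1,-1)).
General solution: K_1X_1 + K_2X_2.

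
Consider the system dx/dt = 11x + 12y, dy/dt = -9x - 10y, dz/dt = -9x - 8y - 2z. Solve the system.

Coefficient matrix A = [[11, 12, 0], [-9, -10, 0], [-9, -8, -2]].
det(A - λI) = 0 gives eigenvalues λ = 2, -1, -2.
For λ=2: eigenvector (4,-3,-3).
For λ=-1: eigenvector (1,-1,-1).
For λ=-2: eigenvector (0,0,1).
General solution: c_1e^(2t)(4,-3,-3) + c_2e^(-t)(1,-1,-1) + c_3e^(-2t)(0,0,1).

x(t) = 4c_1e^(2t) + c_2e^(-t), y(t) = -3c_1e^(2t) - c_2e^(-t), z(t) = -3c_1e^(2t) - c_2e^(-t) + c_3e^(-2t)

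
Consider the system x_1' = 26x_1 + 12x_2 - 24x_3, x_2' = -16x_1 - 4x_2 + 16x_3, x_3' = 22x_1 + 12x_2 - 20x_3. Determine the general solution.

x_1(t) = K_1e^(2t) - 2K_2e^(-4t), x_2(t) = K_2e^(-4t) + 2K_3e^(4t), x_3(t) = K_1e^(2t) - 2K_2e^(-4t) + K_3e^(4t)

Coefficient matrix A = [[26, 12, -24], [-16, -4, 16], [22, 12, -20]].
det(A - λI) = 0 gives eigenvalues λ = 2, -4, 4.
For λ=2: eigenvector (1,0,1).
For λ=-4: eigenvector (-2,1,-2).
For λ=4: eigenvector (0,2,1).
General solution: K_1e^(2t)(1,0,1) + K_2e^(-4t)(-2,1,-2) + K_3e^(4t)(0,2,1).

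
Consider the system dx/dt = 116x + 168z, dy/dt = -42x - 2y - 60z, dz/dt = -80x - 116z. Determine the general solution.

Coefficient matrix A = [[116, 0, 168], [-42, -2, -60], [-80, 0, -116]].
det(A - λI) = 0 gives eigenvalues λ = -2, 4, -4.
For λ=-2: eigenvector (0,1,0).
For λ=4: eigenvector (3,-1,-2).
For λ=-4: eigenvector (-7,3,5).
General solution: C_1e^(-2t)(0,1,0) + C_2e^(4t)(3,-1,-2) + C_3e^(-4t)(-7,3,5).

x(t) = 3C_2e^(4t) - 7C_3e^(-4t), y(t) = C_1e^(-2t) - C_2e^(4t) + 3C_3e^(-4t), z(t) = -2C_2e^(4t) + 5C_3e^(-4t)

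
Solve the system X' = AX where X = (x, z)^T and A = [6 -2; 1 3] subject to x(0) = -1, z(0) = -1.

Coefficient matrix A = [[6, -2], [1, 3]].
Characteristic polynomial det(A - λI) = λ^2 - 9λ + 20 = 0.
Eigenvalues λ = 5, 4.
For λ=5: (A-λI) row 1 is [1, -2], so an eigenvector is (2, 1).
For λ=4: (A-λI) row 1 is [2, -2], so an eigenvector is (1, 1).
General solution: C_1e^(5t)(2,1) + C_2e^(4t)(1,1).
Applying x(0)=-1, z(0)=-1 gives C_1=0, C_2=-1.

x(t) = -e^(4t), z(t) = -e^(4t)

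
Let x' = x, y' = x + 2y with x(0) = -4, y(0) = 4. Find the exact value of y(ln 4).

A = [[1,0],[1,2]]; eigenvalues λ = 1, 2.
Eigenvectors: (-1,1) for λ=1, (0,1) for λ=2.
From the initial condition, c_1 = 4, c_2 = 0.
y(ln 4) = (4)(4^1)(1) + (0)(4^2)(1) = 16.

16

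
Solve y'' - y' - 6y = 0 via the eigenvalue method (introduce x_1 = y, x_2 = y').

Let x_1 = y, x_2 = y'. Then x_1' = x_2 and x_2' = 6x_1 + x_2.
A = [[0,1],[6,1]]; det(A-λI) = λ^2 - λ - 6.
Eigenvalues λ = 3, -2 with eigenvectors (1,3), (1,-2).

y(t) = K_1e^(3t) + K_2e^(-2t)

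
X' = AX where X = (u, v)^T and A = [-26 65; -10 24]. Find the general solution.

Coefficient matrix A = [[-26, 65], [-10, 24]].
Characteristic polynomial det(A - λI) = λ^2 + 2λ + 26 = 0.
Eigenvalues λ = -1 ± 5i (complex conjugate pair).
For λ=-1+5i: an eigenvector is (2,1) - i(3,1) = (2 - 3i, 1 - i).
A real fundamental pair from Re and Im of e^((-1+5i)t)v: X_1 = e^(-t)(cos(5t)·(2,1) + sin(5t)·(3,1)), X_2 = e^(-t)(sin(5t)·(2,1) - cos(5t)·(3,1)).
General solution: C_1X_1 + C_2X_2.

u(t) = 3C_1e^(-t)sin(5t) + 2C_1e^(-t)cos(5t) + 2C_2e^(-t)sin(5t) - 3C_2e^(-t)cos(5t), v(t) = C_1e^(-t)sin(5t) + C_1e^(-t)cos(5t) + C_2e^(-t)sin(5t) - C_2e^(-t)cos(5t)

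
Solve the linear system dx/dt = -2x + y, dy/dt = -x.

Coefficient matrix A = [[-2, 1], [-1, 0]].
Characteristic polynomial det(A - λI) = λ^2 + 2λ + 1 = 0.
Single eigenvalue λ = -1 with algebraic multiplicity 2.
Eigenvector v = (1,1); generalized eigenvector w with (A-λI)w=v is (-1,0).
General solution: e^(-t)[K_1·v + K_2·(t·v + w)].

x(t) = K_1e^(-t) + K_2te^(-t) - K_2e^(-t), y(t) = K_1e^(-t) + K_2te^(-t)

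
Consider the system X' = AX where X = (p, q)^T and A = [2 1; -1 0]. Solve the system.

p(t) = -c_1e^(t) - c_2te^(t), q(t) = c_1e^(t) + c_2te^(t) - c_2e^(t)

Coefficient matrix A = [[2, 1], [-1, 0]].
Characteristic polynomial det(A - λI) = λ^2 - 2λ + 1 = 0.
Single eigenvalue λ = 1 with algebraic multiplicity 2.
Eigenvector v = (-1,1); generalized eigenvector w with (A-λI)w=v is (0,-1).
General solution: e^(t)[c_1·v + c_2·(t·v + w)].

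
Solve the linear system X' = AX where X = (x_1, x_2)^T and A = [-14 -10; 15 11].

x_1(t) = 2K_1e^(t) - K_2e^(-4t), x_2(t) = -3K_1e^(t) + K_2e^(-4t)

Coefficient matrix A = [[-14, -10], [15, 11]].
Characteristic polynomial det(A - λI) = λ^2 + 3λ - 4 = 0.
Eigenvalues λ = 1, -4.
For λ=1: (A-λI) row 1 is [-15, -10], so an eigenvector is (2, -3).
For λ=-4: (A-λI) row 1 is [-10, -10], so an eigenvector is (-1, 1).
General solution: K_1e^(t)(2,-3) + K_2e^(-4t)(-1,1).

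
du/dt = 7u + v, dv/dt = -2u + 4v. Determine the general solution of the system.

Coefficient matrix A = [[7, 1], [-2, 4]].
Characteristic polynomial det(A - λI) = λ^2 - 11λ + 30 = 0.
Eigenvalues λ = 6, 5.
For λ=6: (A-λI) row 1 is [1, 1], so an eigenvector is (1, -1).
For λ=5: (A-λI) row 1 is [2, 1], so an eigenvector is (-1, 2).
General solution: c_1e^(6t)(1,-1) + c_2e^(5t)(-1,2).

u(t) = c_1e^(6t) - c_2e^(5t), v(t) = -c_1e^(6t) + 2c_2e^(5t)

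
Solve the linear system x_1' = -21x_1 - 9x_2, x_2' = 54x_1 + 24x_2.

x_1(t) = -K_1e^(6t) - K_2e^(-3t), x_2(t) = 3K_1e^(6t) + 2K_2e^(-3t)

Coefficient matrix A = [[-21, -9], [54, 24]].
Characteristic polynomial det(A - λI) = λ^2 - 3λ - 18 = 0.
Eigenvalues λ = 6, -3.
For λ=6: (A-λI) row 1 is [-27, -9], so an eigenvector is (-1, 3).
For λ=-3: (A-λI) row 1 is [-18, -9], so an eigenvector is (-1, 2).
General solution: K_1e^(6t)(-1,3) + K_2e^(-3t)(-1,2).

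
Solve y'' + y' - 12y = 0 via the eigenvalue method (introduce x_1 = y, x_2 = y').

y(t) = C_1e^(3t) + C_2e^(-4t)

Let x_1 = y, x_2 = y'. Then x_1' = x_2 and x_2' = 12x_1 - x_2.
A = [[0,1],[12,-1]]; det(A-λI) = λ^2 + λ - 12.
Eigenvalues λ = 3, -4 with eigenvectors (1,3), (1,-4).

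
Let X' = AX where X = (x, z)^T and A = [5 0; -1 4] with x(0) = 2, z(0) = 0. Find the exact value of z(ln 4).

-1536

A = [[5,0],[-1,4]]; eigenvalues λ = 4, 5.
Eigenvectors: (0,-1) for λ=4, (-1,1) for λ=5.
From the initial condition, c_1 = -2, c_2 = -2.
z(ln 4) = (-2)(4^4)(-1) + (-2)(4^5)(1) = -1536.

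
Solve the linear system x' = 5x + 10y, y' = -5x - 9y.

Coefficient matrix A = [[5, 10], [-5, -9]].
Characteristic polynomial det(A - λI) = λ^2 + 4λ + 5 = 0.
Eigenvalues λ = -2 ± i (complex conjugate pair).
For λ=-2+i: an eigenvector is (3,-2) - i(1,-1) = (3 - i, -2 + i).
A real fundamental pair from Re and Im of e^((-2+i)t)v: X_1 = e^(-2t)(cos(t)·(3,-2) + sin(t)·(1,-1)), X_2 = e^(-2t)(sin(t)·(3,-2) - cos(t)·(1,-1)).
General solution: c_1X_1 + c_2X_2.

x(t) = c_1e^(-2t)sin(t) + 3c_1e^(-2t)cos(t) + 3c_2e^(-2t)sin(t) - c_2e^(-2t)cos(t), y(t) = -c_1e^(-2t)sin(t) - 2c_1e^(-2t)cos(t) - 2c_2e^(-2t)sin(t) + c_2e^(-2t)cos(t)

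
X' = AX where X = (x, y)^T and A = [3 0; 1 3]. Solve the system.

x(t) = -C_2e^(3t), y(t) = -C_1e^(3t) - C_2te^(3t) + 2C_2e^(3t)

Coefficient matrix A = [[3, 0], [1, 3]].
Characteristic polynomial det(A - λI) = λ^2 - 6λ + 9 = 0.
Single eigenvalue λ = 3 with algebraic multiplicity 2.
Eigenvector v = (0,-1); generalized eigenvector w with (A-λI)w=v is (-1,2).
General solution: e^(3t)[C_1·v + C_2·(t·v + w)].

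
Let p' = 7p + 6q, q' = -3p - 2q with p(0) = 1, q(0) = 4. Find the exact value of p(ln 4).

A = [[7,6],[-3,-2]]; eigenvalues λ = 4, 1.
Eigenvectors: (-2,1) for λ=4, (1,-1) for λ=1.
From the initial condition, c_1 = -5, c_2 = -9.
p(ln 4) = (-5)(4^4)(-2) + (-9)(4^1)(1) = 2524.

2524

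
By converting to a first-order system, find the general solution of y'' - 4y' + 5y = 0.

y(t) = c_1e^(2t)cos(t) + c_2e^(2t)sin(t)

Let x_1 = y, x_2 = y'. Then x_1' = x_2 and x_2' = -5x_1 + 4x_2.
A = [[0,1],[-5,4]]; det(A-λI) = λ^2 - 4λ + 5.
Eigenvalues λ = 2 ± i.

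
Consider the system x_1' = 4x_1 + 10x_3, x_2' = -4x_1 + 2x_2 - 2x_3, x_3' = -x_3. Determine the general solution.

x_1(t) = c_1e^(4t) - 2c_3e^(-t), x_2(t) = -2c_1e^(4t) + c_2e^(2t) - 2c_3e^(-t), x_3(t) = c_3e^(-t)

Coefficient matrix A = [[4, 0, 10], [-4, 2, -2], [0, 0, -1]].
det(A - λI) = 0 gives eigenvalues λ = 4, 2, -1.
For λ=4: eigenvector (1,-2,0).
For λ=2: eigenvector (0,1,0).
For λ=-1: eigenvector (-2,-2,1).
General solution: c_1e^(4t)(1,-2,0) + c_2e^(2t)(0,1,0) + c_3e^(-t)(-2,-2,1).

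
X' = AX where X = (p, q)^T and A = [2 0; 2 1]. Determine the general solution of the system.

p(t) = c_2e^(2t), q(t) = c_1e^(t) + 2c_2e^(2t)

Coefficient matrix A = [[2, 0], [2, 1]].
Characteristic polynomial det(A - λI) = λ^2 - 3λ + 2 = 0.
Eigenvalues λ = 1, 2.
For λ=1: (A-λI) row 1 is [1, 0], so an eigenvector is (0, 1).
For λ=2: (A-λI) row 2 is [2, -1], so an eigenvector is (1, 2).
General solution: c_1e^(t)(0,1) + c_2e^(2t)(1,2).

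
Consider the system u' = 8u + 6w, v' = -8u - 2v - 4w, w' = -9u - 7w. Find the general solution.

Coefficient matrix A = [[8, 0, 6], [-8, -2, -4], [-9, 0, -7]].
det(A - λI) = 0 gives eigenvalues λ = 2, -1, -2.
For λ=2: eigenvector (1,-1,-1).
For λ=-1: eigenvector (-2,4,3).
For λ=-2: eigenvector (0,1,0).
General solution: c_1e^(2t)(1,-1,-1) + c_2e^(-t)(-2,4,3) + c_3e^(-2t)(0,1,0).

u(t) = c_1e^(2t) - 2c_2e^(-t), v(t) = -c_1e^(2t) + 4c_2e^(-t) + c_3e^(-2t), w(t) = -c_1e^(2t) + 3c_2e^(-t)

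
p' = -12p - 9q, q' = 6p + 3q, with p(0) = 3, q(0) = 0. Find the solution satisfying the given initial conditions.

p(t) = -6e^(-3t) + 9e^(-6t), q(t) = 6e^(-3t) - 6e^(-6t)

Coefficient matrix A = [[-12, -9], [6, 3]].
Characteristic polynomial det(A - λI) = λ^2 + 9λ + 18 = 0.
Eigenvalues λ = -3, -6.
For λ=-3: (A-λI) row 1 is [-9, -9], so an eigenvector is (1, -1).
For λ=-6: (A-λI) row 1 is [-6, -9], so an eigenvector is (-3, 2).
General solution: C_1e^(-3t)(1,-1) + C_2e^(-6t)(-3,2).
Applying p(0)=3, q(0)=0 gives C_1=-6, C_2=-3.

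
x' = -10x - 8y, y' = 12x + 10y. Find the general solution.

Coefficient matrix A = [[-10, -8], [12, 10]].
Characteristic polynomial det(A - λI) = λ^2 - 4 = 0.
Eigenvalues λ = -2, 2.
For λ=-2: (A-λI) row 1 is [-8, -8], so an eigenvector is (1, -1).
For λ=2: (A-λI) row 1 is [-12, -8], so an eigenvector is (-2, 3).
General solution: c_1e^(-2t)(1,-1) + c_2e^(2t)(-2,3).

x(t) = c_1e^(-2t) - 2c_2e^(2t), y(t) = -c_1e^(-2t) + 3c_2e^(2t)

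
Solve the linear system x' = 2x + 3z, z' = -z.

x(t) = -c_1e^(-t) - c_2e^(2t), z(t) = c_1e^(-t)

Coefficient matrix A = [[2, 3], [0, -1]].
Characteristic polynomial det(A - λI) = λ^2 - λ - 2 = 0.
Eigenvalues λ = -1, 2.
For λ=-1: (A-λI) row 1 is [3, 3], so an eigenvector is (-1, 1).
For λ=2: (A-λI) row 1 is [0, 3], so an eigenvector is (-1, 0).
General solution: c_1e^(-t)(-1,1) + c_2e^(2t)(-1,0).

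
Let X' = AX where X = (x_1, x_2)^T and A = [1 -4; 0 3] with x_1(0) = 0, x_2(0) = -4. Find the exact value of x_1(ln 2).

A = [[1,-4],[0,3]]; eigenvalues λ = 1, 3.
Eigenvectors: (1,0) for λ=1, (-2,1) for λ=3.
From the initial condition, c_1 = -8, c_2 = -4.
x_1(ln 2) = (-8)(2^1)(1) + (-4)(2^3)(-2) = 48.

48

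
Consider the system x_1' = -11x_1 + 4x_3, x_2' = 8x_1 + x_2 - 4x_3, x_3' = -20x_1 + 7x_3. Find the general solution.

Coefficient matrix A = [[-11, 0, 4], [8, 1, -4], [-20, 0, 7]].
det(A - λI) = 0 gives eigenvalues λ = -3, 1, -1.
For λ=-3: eigenvector (1,0,2).
For λ=1: eigenvector (0,1,0).
For λ=-1: eigenvector (2,2,5).
General solution: C_1e^(-3t)(1,0,2) + C_2e^(t)(0,1,0) + C_3e^(-t)(2,2,5).

x_1(t) = C_1e^(-3t) + 2C_3e^(-t), x_2(t) = C_2e^(t) + 2C_3e^(-t), x_3(t) = 2C_1e^(-3t) + 5C_3e^(-t)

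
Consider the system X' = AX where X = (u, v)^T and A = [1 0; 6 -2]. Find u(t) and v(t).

Coefficient matrix A = [[1, 0], [6, -2]].
Characteristic polynomial det(A - λI) = λ^2 + λ - 2 = 0.
Eigenvalues λ = 1, -2.
For λ=1: (A-λI) row 2 is [6, -3], so an eigenvector is (-1, -2).
For λ=-2: (A-λI) row 1 is [3, 0], so an eigenvector is (0, -1).
General solution: K_1e^(t)(-1,-2) + K_2e^(-2t)(0,-1).

u(t) = -K_1e^(t), v(t) = -2K_1e^(t) - K_2e^(-2t)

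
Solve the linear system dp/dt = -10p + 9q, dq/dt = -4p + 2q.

p(t) = -3K_1e^(-4t) - 3K_2te^(-4t) + 2K_2e^(-4t), q(t) = -2K_1e^(-4t) - 2K_2te^(-4t) + K_2e^(-4t)

Coefficient matrix A = [[-10, 9], [-4, 2]].
Characteristic polynomial det(A - λI) = λ^2 + 8λ + 16 = 0.
Single eigenvalue λ = -4 with algebraic multiplicity 2.
Eigenvector v = (-3,-2); generalized eigenvector w with (A-λI)w=v is (2,1).
General solution: e^(-4t)[K_1·v + K_2·(t·v + w)].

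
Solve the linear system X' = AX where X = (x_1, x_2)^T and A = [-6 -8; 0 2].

Coefficient matrix A = [[-6, -8], [0, 2]].
Characteristic polynomial det(A - λI) = λ^2 + 4λ - 12 = 0.
Eigenvalues λ = 2, -6.
For λ=2: (A-λI) row 1 is [-8, -8], so an eigenvector is (-1, 1).
For λ=-6: (A-λI) row 1 is [0, -8], so an eigenvector is (1, 0).
General solution: K_1e^(2t)(-1,1) + K_2e^(-6t)(1,0).

x_1(t) = -K_1e^(2t) + K_2e^(-6t), x_2(t) = K_1e^(2t)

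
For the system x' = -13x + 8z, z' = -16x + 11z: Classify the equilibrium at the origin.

A = [[-13,8],[-16,11]]; det(A-λI) = λ^2 + 2λ - 15.
λ = -5, 3: opposite signs.

saddle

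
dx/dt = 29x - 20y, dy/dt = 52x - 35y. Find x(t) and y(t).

Coefficient matrix A = [[29, -20], [52, -35]].
Characteristic polynomial det(A - λI) = λ^2 + 6λ + 25 = 0.
Eigenvalues λ = -3 ± 4i (complex conjugate pair).
For λ=-3+4i: an eigenvector is (1,2) - i(-2,-3) = (1 + 2i, 2 + 3i).
A real fundamental pair from Re and Im of e^((-3+4i)t)v: X_1 = e^(-3t)(cos(4t)·(1,2) + sin(4t)·(-2,-3)), X_2 = e^(-3t)(sin(4t)·(1,2) - cos(4t)·(-2,-3)).
General solution: C_1X_1 + C_2X_2.

x(t) = -2C_1e^(-3t)sin(4t) + C_1e^(-3t)cos(4t) + C_2e^(-3t)sin(4t) + 2C_2e^(-3t)cos(4t), y(t) = -3C_1e^(-3t)sin(4t) + 2C_1e^(-3t)cos(4t) + 2C_2e^(-3t)sin(4t) + 3C_2e^(-3t)cos(4t)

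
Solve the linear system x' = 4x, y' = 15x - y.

x(t) = C_1e^(4t), y(t) = 3C_1e^(4t) - C_2e^(-t)

Coefficient matrix A = [[4, 0], [15, -1]].
Characteristic polynomial det(A - λI) = λ^2 - 3λ - 4 = 0.
Eigenvalues λ = 4, -1.
For λ=4: (A-λI) row 2 is [15, -5], so an eigenvector is (1, 3).
For λ=-1: (A-λI) row 1 is [5, 0], so an eigenvector is (0, -1).
General solution: C_1e^(4t)(1,3) + C_2e^(-t)(0,-1).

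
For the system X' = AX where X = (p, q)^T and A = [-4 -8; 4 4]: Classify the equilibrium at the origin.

A = [[-4,-8],[4,4]]; det(A-λI) = λ^2 + 16.
λ = 0 ± 4i: zero real part.

center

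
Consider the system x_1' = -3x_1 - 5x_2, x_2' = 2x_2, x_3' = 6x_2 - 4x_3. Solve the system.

x_1(t) = -c_1e^(2t) + c_2e^(-3t), x_2(t) = c_1e^(2t), x_3(t) = c_1e^(2t) + c_3e^(-4t)

Coefficient matrix A = [[-3, -5, 0], [0, 2, 0], [0, 6, -4]].
det(A - λI) = 0 gives eigenvalues λ = 2, -3, -4.
For λ=2: eigenvector (-1,1,1).
For λ=-3: eigenvector (1,0,0).
For λ=-4: eigenvector (0,0,1).
General solution: c_1e^(2t)(-1,1,1) + c_2e^(-3t)(1,0,0) + c_3e^(-4t)(0,0,1).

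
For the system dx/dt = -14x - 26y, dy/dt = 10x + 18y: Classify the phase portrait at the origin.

A = [[-14,-26],[10,18]]; det(A-λI) = λ^2 - 4λ + 8.
λ = 2 ± 2i: positive real part.

unstable spiral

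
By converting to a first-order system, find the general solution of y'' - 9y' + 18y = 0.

Let x_1 = y, x_2 = y'. Then x_1' = x_2 and x_2' = -18x_1 + 9x_2.
A = [[0,1],[-18,9]]; det(A-λI) = λ^2 - 9λ + 18.
Eigenvalues λ = 6, 3 with eigenvectors (1,6), (1,3).

y(t) = c_1e^(6t) + c_2e^(3t)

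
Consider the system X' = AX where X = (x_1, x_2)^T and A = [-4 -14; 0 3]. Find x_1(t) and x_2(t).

x_1(t) = -2K_1e^(3t) - K_2e^(-4t), x_2(t) = K_1e^(3t)

Coefficient matrix A = [[-4, -14], [0, 3]].
Characteristic polynomial det(A - λI) = λ^2 + λ - 12 = 0.
Eigenvalues λ = 3, -4.
For λ=3: (A-λI) row 1 is [-7, -14], so an eigenvector is (-2, 1).
For λ=-4: (A-λI) row 1 is [0, -14], so an eigenvector is (-1, 0).
General solution: K_1e^(3t)(-2,1) + K_2e^(-4t)(-1,0).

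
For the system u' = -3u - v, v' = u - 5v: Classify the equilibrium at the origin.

stable improper node

A = [[-3,-1],[1,-5]]; det(A-λI) = λ^2 + 8λ + 16.
repeated λ = -4 with a single eigenvector.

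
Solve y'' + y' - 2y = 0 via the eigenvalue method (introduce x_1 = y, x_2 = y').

Let x_1 = y, x_2 = y'. Then x_1' = x_2 and x_2' = 2x_1 - x_2.
A = [[0,1],[2,-1]]; det(A-λI) = λ^2 + λ - 2.
Eigenvalues λ = -2, 1 with eigenvectors (1,-2), (1,1).

y(t) = K_1e^(-2t) + K_2e^(t)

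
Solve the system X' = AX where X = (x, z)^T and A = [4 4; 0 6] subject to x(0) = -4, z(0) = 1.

Coefficient matrix A = [[4, 4], [0, 6]].
Characteristic polynomial det(A - λI) = λ^2 - 10λ + 24 = 0.
Eigenvalues λ = 6, 4.
For λ=6: (A-λI) row 1 is [-2, 4], so an eigenvector is (-2, -1).
For λ=4: (A-λI) row 1 is [0, 4], so an eigenvector is (-1, 0).
General solution: C_1e^(6t)(-2,-1) + C_2e^(4t)(-1,0).
Applying x(0)=-4, z(0)=1 gives C_1=-1, C_2=6.

x(t) = 2e^(6t) - 6e^(4t), z(t) = e^(6t)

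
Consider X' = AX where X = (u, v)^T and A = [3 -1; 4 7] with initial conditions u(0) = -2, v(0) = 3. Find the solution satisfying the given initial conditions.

Coefficient matrix A = [[3, -1], [4, 7]].
Characteristic polynomial det(A - λI) = λ^2 - 10λ + 25 = 0.
Single eigenvalue λ = 5 with algebraic multiplicity 2.
Eigenvector v = (-1,2); generalized eigenvector w with (A-λI)w=v is (-1,3).
General solution: e^(5t)[K_1·v + K_2·(t·v + w)].
Applying u(0)=-2, v(0)=3 gives K_1=3, K_2=-1.

u(t) = te^(5t) - 2e^(5t), v(t) = -2te^(5t) + 3e^(5t)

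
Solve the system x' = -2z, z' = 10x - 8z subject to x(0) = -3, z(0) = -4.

Coefficient matrix A = [[0, -2], [10, -8]].
Characteristic polynomial det(A - λI) = λ^2 + 8λ + 20 = 0.
Eigenvalues λ = -4 ± 2i (complex conjugate pair).
For λ=-4+2i: an eigenvector is (1,2) - i(0,1) = (1, 2 - i).
A real fundamental pair from Re and Im of e^((-4+2i)t)v: X_1 = e^(-4t)(cos(2t)·(1,2) + sin(2t)·(0,1)), X_2 = e^(-4t)(sin(2t)·(1,2) - cos(2t)·(0,1)).
General solution: c_1X_1 + c_2X_2.
Applying x(0)=-3, z(0)=-4 gives c_1=-3, c_2=-2.

x(t) = -2e^(-4t)sin(2t) - 3e^(-4t)cos(2t), z(t) = -7e^(-4t)sin(2t) - 4e^(-4t)cos(2t)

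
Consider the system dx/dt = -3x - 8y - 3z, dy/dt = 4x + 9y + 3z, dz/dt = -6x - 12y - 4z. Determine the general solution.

x(t) = 2K_1e^(t) - K_2e^(2t) + K_3e^(-t), y(t) = -K_1e^(t) + K_2e^(2t) - K_3e^(-t), z(t) = -K_2e^(2t) + 2K_3e^(-t)

Coefficient matrix A = [[-3, -8, -3], [4, 9, 3], [-6, -12, -4]].
det(A - λI) = 0 gives eigenvalues λ = 1, 2, -1.
For λ=1: eigenvector (2,-1,0).
For λ=2: eigenvector (-1,1,-1).
For λ=-1: eigenvector (1,-1,2).
General solution: K_1e^(t)(2,-1,0) + K_2e^(2t)(-1,1,-1) + K_3e^(-t)(1,-1,2).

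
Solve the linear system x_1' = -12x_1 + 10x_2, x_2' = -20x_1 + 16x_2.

Coefficient matrix A = [[-12, 10], [-20, 16]].
Characteristic polynomial det(A - λI) = λ^2 - 4λ + 8 = 0.
Eigenvalues λ = 2 ± 2i (complex conjugate pair).
For λ=2+2i: an eigenvector is (-1,-1) - i(2,3) = (-1 - 2i, -1 - 3i).
A real fundamental pair from Re and Im of e^((2+2i)t)v: X_1 = e^(2t)(cos(2t)·(-1,-1) + sin(2t)·(2,3)), X_2 = e^(2t)(sin(2t)·(-1,-1) - cos(2t)·(2,3)).
General solution: C_1X_1 + C_2X_2.

x_1(t) = 2C_1e^(2t)sin(2t) - C_1e^(2t)cos(2t) - C_2e^(2t)sin(2t) - 2C_2e^(2t)cos(2t), x_2(t) = 3C_1e^(2t)sin(2t) - C_1e^(2t)cos(2t) - C_2e^(2t)sin(2t) - 3C_2e^(2t)cos(2t)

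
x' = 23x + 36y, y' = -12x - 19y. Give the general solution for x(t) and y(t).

x(t) = 3K_1e^(-t) + 2K_2e^(5t), y(t) = -2K_1e^(-t) - K_2e^(5t)

Coefficient matrix A = [[23, 36], [-12, -19]].
Characteristic polynomial det(A - λI) = λ^2 - 4λ - 5 = 0.
Eigenvalues λ = -1, 5.
For λ=-1: (A-λI) row 1 is [24, 36], so an eigenvector is (3, -2).
For λ=5: (A-λI) row 1 is [18, 36], so an eigenvector is (2, -1).
General solution: K_1e^(-t)(3,-2) + K_2e^(5t)(2,-1).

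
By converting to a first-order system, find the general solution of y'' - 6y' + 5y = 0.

y(t) = c_1e^(5t) + c_2e^(t)

Let x_1 = y, x_2 = y'. Then x_1' = x_2 and x_2' = -5x_1 + 6x_2.
A = [[0,1],[-5,6]]; det(A-λI) = λ^2 - 6λ + 5.
Eigenvalues λ = 5, 1 with eigenvectors (1,5), (1,1).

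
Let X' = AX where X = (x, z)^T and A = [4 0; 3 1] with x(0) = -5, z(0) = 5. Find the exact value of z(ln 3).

A = [[4,0],[3,1]]; eigenvalues λ = 1, 4.
Eigenvectors: (0,1) for λ=1, (-1,-1) for λ=4.
From the initial condition, c_1 = 10, c_2 = 5.
z(ln 3) = (10)(3^1)(1) + (5)(3^4)(-1) = -375.

-375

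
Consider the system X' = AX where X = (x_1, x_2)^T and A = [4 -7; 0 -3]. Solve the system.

x_1(t) = c_1e^(4t) - c_2e^(-3t), x_2(t) = -c_2e^(-3t)

Coefficient matrix A = [[4, -7], [0, -3]].
Characteristic polynomial det(A - λI) = λ^2 - λ - 12 = 0.
Eigenvalues λ = 4, -3.
For λ=4: (A-λI) row 1 is [0, -7], so an eigenvector is (1, 0).
For λ=-3: (A-λI) row 1 is [7, -7], so an eigenvector is (-1, -1).
General solution: c_1e^(4t)(1,0) + c_2e^(-3t)(-1,-1).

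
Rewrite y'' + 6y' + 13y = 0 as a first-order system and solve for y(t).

y(t) = K_1e^(-3t)cos(2t) + K_2e^(-3t)sin(2t)

Let x_1 = y, x_2 = y'. Then x_1' = x_2 and x_2' = -13x_1 - 6x_2.
A = [[0,1],[-13,-6]]; det(A-λI) = λ^2 + 6λ + 13.
Eigenvalues λ = -3 ± 2i.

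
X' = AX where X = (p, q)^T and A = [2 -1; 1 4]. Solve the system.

Coefficient matrix A = [[2, -1], [1, 4]].
Characteristic polynomial det(A - λI) = λ^2 - 6λ + 9 = 0.
Single eigenvalue λ = 3 with algebraic multiplicity 2.
Eigenvector v = (-1,1); generalized eigenvector w with (A-λI)w=v is (3,-2).
General solution: e^(3t)[C_1·v + C_2·(t·v + w)].

p(t) = -C_1e^(3t) - C_2te^(3t) + 3C_2e^(3t), q(t) = C_1e^(3t) + C_2te^(3t) - 2C_2e^(3t)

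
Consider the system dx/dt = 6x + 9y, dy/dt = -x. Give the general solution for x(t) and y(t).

Coefficient matrix A = [[6, 9], [-1, 0]].
Characteristic polynomial det(A - λI) = λ^2 - 6λ + 9 = 0.
Single eigenvalue λ = 3 with algebraic multiplicity 2.
Eigenvector v = (3,-1); generalized eigenvector w with (A-λI)w=v is (-2,1).
General solution: e^(3t)[c_1·v + c_2·(t·v + w)].

x(t) = 3c_1e^(3t) + 3c_2te^(3t) - 2c_2e^(3t), y(t) = -c_1e^(3t) - c_2te^(3t) + c_2e^(3t)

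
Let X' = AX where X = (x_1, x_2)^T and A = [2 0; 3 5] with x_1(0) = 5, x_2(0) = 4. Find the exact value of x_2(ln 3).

2142

A = [[2,0],[3,5]]; eigenvalues λ = 2, 5.
Eigenvectors: (1,-1) for λ=2, (0,-1) for λ=5.
From the initial condition, c_1 = 5, c_2 = -9.
x_2(ln 3) = (5)(3^2)(-1) + (-9)(3^5)(-1) = 2142.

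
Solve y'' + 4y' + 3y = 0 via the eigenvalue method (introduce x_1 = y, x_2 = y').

y(t) = C_1e^(-3t) + C_2e^(-t)

Let x_1 = y, x_2 = y'. Then x_1' = x_2 and x_2' = -3x_1 - 4x_2.
A = [[0,1],[-3,-4]]; det(A-λI) = λ^2 + 4λ + 3.
Eigenvalues λ = -3, -1 with eigenvectors (1,-3), (1,-1).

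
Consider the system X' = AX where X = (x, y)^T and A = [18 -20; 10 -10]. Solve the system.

x(t) = -3C_1e^(4t)sin(2t) + C_1e^(4t)cos(2t) + C_2e^(4t)sin(2t) + 3C_2e^(4t)cos(2t), y(t) = -2C_1e^(4t)sin(2t) + C_1e^(4t)cos(2t) + C_2e^(4t)sin(2t) + 2C_2e^(4t)cos(2t)

Coefficient matrix A = [[18, -20], [10, -10]].
Characteristic polynomial det(A - λI) = λ^2 - 8λ + 20 = 0.
Eigenvalues λ = 4 ± 2i (complex conjugate pair).
For λ=4+2i: an eigenvector is (1,1) - i(-3,-2) = (1 + 3i, 1 + 2i).
A real fundamental pair from Re and Im of e^((4+2i)t)v: X_1 = e^(4t)(cos(2t)·(1,1) + sin(2t)·(-3,-2)), X_2 = e^(4t)(sin(2t)·(1,1) - cos(2t)·(-3,-2)).
General solution: C_1X_1 + C_2X_2.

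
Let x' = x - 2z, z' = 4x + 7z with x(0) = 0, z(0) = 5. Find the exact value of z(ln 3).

A = [[1,-2],[4,7]]; eigenvalues λ = 5, 3.
Eigenvectors: (-1,2) for λ=5, (-1,1) for λ=3.
From the initial condition, c_1 = 5, c_2 = -5.
z(ln 3) = (5)(3^5)(2) + (-5)(3^3)(1) = 2295.

2295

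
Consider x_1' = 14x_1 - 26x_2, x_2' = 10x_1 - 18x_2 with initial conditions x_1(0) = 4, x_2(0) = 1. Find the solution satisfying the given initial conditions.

x_1(t) = 19e^(-2t)sin(2t) + 4e^(-2t)cos(2t), x_2(t) = 12e^(-2t)sin(2t) + e^(-2t)cos(2t)

Coefficient matrix A = [[14, -26], [10, -18]].
Characteristic polynomial det(A - λI) = λ^2 + 4λ + 8 = 0.
Eigenvalues λ = -2 ± 2i (complex conjugate pair).
For λ=-2+2i: an eigenvector is (-2,-1) - i(-3,-2) = (-2 + 3i, -1 + 2i).
A real fundamental pair from Re and Im of e^((-2+2i)t)v: X_1 = e^(-2t)(cos(2t)·(-2,-1) + sin(2t)·(-3,-2)), X_2 = e^(-2t)(sin(2t)·(-2,-1) - cos(2t)·(-3,-2)).
General solution: K_1X_1 + K_2X_2.
Applying x_1(0)=4, x_2(0)=1 gives K_1=-5, K_2=-2.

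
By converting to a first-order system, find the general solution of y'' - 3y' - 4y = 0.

y(t) = c_1e^(-t) + c_2e^(4t)

Let x_1 = y, x_2 = y'. Then x_1' = x_2 and x_2' = 4x_1 + 3x_2.
A = [[0,1],[4,3]]; det(A-λI) = λ^2 - 3λ - 4.
Eigenvalues λ = -1, 4 with eigenvectors (1,-1), (1,4).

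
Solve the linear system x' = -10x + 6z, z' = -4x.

x(t) = -K_1e^(-4t) + 3K_2e^(-6t), z(t) = -K_1e^(-4t) + 2K_2e^(-6t)

Coefficient matrix A = [[-10, 6], [-4, 0]].
Characteristic polynomial det(A - λI) = λ^2 + 10λ + 24 = 0.
Eigenvalues λ = -4, -6.
For λ=-4: (A-λI) row 1 is [-6, 6], so an eigenvector is (-1, -1).
For λ=-6: (A-λI) row 1 is [-4, 6], so an eigenvector is (3, 2).
General solution: K_1e^(-4t)(-1,-1) + K_2e^(-6t)(3,2).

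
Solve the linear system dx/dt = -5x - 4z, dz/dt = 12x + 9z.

x(t) = 2c_1e^(t) - c_2e^(3t), z(t) = -3c_1e^(t) + 2c_2e^(3t)

Coefficient matrix A = [[-5, -4], [12, 9]].
Characteristic polynomial det(A - λI) = λ^2 - 4λ + 3 = 0.
Eigenvalues λ = 1, 3.
For λ=1: (A-λI) row 1 is [-6, -4], so an eigenvector is (2, -3).
For λ=3: (A-λI) row 1 is [-8, -4], so an eigenvector is (-1, 2).
General solution: c_1e^(t)(2,-3) + c_2e^(3t)(-1,2).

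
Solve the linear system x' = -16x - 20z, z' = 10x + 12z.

Coefficient matrix A = [[-16, -20], [10, 12]].
Characteristic polynomial det(A - λI) = λ^2 + 4λ + 8 = 0.
Eigenvalues λ = -2 ± 2i (complex conjugate pair).
For λ=-2+2i: an eigenvector is (-1,1) - i(-3,2) = (-1 + 3i, 1 - 2i).
A real fundamental pair from Re and Im of e^((-2+2i)t)v: X_1 = e^(-2t)(cos(2t)·(-1,1) + sin(2t)·(-3,2)), X_2 = e^(-2t)(sin(2t)·(-1,1) - cos(2t)·(-3,2)).
General solution: c_1X_1 + c_2X_2.

x(t) = -3c_1e^(-2t)sin(2t) - c_1e^(-2t)cos(2t) - c_2e^(-2t)sin(2t) + 3c_2e^(-2t)cos(2t), z(t) = 2c_1e^(-2t)sin(2t) + c_1e^(-2t)cos(2t) + c_2e^(-2t)sin(2t) - 2c_2e^(-2t)cos(2t)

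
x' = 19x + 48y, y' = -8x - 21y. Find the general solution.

Coefficient matrix A = [[19, 48], [-8, -21]].
Characteristic polynomial det(A - λI) = λ^2 + 2λ - 15 = 0.
Eigenvalues λ = 3, -5.
For λ=3: (A-λI) row 1 is [16, 48], so an eigenvector is (-3, 1).
For λ=-5: (A-λI) row 1 is [24, 48], so an eigenvector is (2, -1).
General solution: c_1e^(3t)(-3,1) + c_2e^(-5t)(2,-1).

x(t) = -3c_1e^(3t) + 2c_2e^(-5t), y(t) = c_1e^(3t) - c_2e^(-5t)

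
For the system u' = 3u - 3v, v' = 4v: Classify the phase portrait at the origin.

A = [[3,-3],[0,4]]; det(A-λI) = λ^2 - 7λ + 12.
λ = 4, 3: both positive.

unstable node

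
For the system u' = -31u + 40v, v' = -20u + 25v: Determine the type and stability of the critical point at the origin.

A = [[-31,40],[-20,25]]; det(A-λI) = λ^2 + 6λ + 25.
λ = -3 ± 4i: negative real part.

stable spiral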